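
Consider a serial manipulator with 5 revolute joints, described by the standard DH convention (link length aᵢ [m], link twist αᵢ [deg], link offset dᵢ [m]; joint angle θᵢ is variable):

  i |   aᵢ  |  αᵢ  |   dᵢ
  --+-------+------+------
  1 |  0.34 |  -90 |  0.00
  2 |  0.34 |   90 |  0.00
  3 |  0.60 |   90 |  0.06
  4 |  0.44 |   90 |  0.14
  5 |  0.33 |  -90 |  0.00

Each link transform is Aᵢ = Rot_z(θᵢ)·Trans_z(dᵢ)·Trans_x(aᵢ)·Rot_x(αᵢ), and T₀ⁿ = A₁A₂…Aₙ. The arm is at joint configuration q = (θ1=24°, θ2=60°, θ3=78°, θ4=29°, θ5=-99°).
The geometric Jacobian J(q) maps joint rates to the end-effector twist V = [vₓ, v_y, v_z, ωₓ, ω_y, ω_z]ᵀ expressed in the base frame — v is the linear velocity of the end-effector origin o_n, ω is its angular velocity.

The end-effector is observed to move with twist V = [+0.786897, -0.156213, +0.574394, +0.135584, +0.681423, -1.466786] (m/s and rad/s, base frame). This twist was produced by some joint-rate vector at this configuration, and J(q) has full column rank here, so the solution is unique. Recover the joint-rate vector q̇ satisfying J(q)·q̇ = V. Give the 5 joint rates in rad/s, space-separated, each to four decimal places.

-0.7370 0.3830 0.6200 0.7760 0.7290

o_n = [0.2789, 1.1726, -0.1820]
J₁: ẑ×o_n = [-1.1726, 0.2789, 0.0000], ω = ẑ
J2: z=[-0.4067, 0.9135, 0.0000] o=[0.3106, 0.1383, 0.0000] → [-0.1663, -0.0740, -0.3918, -0.4067, 0.9135, 0.0000]
J3: z=[0.7912, 0.3522, 0.5000] o=[0.4659, 0.2074, -0.2944] → [-0.4430, -0.1825, 0.8295, 0.7912, 0.3522, 0.5000]
J4: z=[0.5314, 0.0090, -0.8471] o=[0.3316, 0.7901, -0.3725] → [0.3258, -0.0566, 0.2037, 0.5314, 0.0090, -0.8471]
J5: z=[-0.8388, 0.1456, -0.5246] o=[0.4582, 1.2266, -0.4537] → [0.0112, 0.3220, 0.0714, -0.8388, 0.1456, -0.5246]
q̇ = J⁺·V = [-0.7370, 0.3830, 0.6200, 0.7760, 0.7290]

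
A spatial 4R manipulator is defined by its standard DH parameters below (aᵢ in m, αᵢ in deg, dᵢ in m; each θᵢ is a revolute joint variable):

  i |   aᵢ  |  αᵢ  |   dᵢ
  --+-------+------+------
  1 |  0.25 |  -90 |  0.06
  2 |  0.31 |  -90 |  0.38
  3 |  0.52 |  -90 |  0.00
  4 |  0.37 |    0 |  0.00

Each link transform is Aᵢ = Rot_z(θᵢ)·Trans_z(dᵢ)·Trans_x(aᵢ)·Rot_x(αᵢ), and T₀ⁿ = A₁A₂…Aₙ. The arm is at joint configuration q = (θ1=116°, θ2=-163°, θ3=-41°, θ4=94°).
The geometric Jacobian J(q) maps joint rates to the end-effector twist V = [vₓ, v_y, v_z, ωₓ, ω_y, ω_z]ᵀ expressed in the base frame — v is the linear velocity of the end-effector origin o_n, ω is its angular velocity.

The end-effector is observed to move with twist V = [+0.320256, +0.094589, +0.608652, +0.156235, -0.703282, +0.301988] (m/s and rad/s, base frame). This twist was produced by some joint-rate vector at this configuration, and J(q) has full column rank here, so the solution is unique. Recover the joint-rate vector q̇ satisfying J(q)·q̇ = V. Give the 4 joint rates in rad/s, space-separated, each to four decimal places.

o_n = [-0.4089, -0.7680, -0.0933]
J₁: ẑ×o_n = [0.7680, -0.4089, 0.0000], ω = ẑ
J2: z=[-0.8988, -0.4384, 0.0000] o=[-0.1096, 0.2247, 0.0600] → [0.0672, -0.1378, 0.7610, -0.8988, -0.4384, 0.0000]
J3: z=[-0.1282, 0.2628, 0.9563] o=[-0.3212, -0.2083, 0.1506] → [0.4711, -0.1152, 0.0948, -0.1282, 0.2628, 0.9563]
J4: z=[0.9534, -0.2331, 0.1918] o=[-0.4633, -0.6952, 0.2654] → [0.0976, 0.3524, -0.0568, 0.9534, -0.2331, 0.1918]
q̇ = J⁺·V = [0.3900, 0.9090, -0.2890, 0.9820]

0.3900 0.9090 -0.2890 0.9820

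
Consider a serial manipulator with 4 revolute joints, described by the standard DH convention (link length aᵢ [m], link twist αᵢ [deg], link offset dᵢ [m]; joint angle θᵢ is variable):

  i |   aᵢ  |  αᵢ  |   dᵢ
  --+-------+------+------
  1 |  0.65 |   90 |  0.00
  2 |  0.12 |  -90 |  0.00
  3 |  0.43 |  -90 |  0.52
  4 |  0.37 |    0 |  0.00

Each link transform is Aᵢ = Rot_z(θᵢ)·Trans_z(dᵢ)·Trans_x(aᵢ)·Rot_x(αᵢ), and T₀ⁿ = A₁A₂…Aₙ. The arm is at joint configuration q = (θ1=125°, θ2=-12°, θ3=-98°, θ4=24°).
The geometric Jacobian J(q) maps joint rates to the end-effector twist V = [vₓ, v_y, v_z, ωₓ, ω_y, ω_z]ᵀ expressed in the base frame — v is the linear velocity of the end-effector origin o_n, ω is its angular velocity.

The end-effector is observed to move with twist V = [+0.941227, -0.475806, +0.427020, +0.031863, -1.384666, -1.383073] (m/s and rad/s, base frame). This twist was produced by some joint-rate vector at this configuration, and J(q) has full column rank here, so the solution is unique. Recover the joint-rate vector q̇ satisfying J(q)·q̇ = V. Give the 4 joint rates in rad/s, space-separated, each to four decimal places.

-0.6190 -0.6320 -0.9870 -0.9780

o_n = [0.1987, 1.0421, 0.3587]
J₁: ẑ×o_n = [-1.0421, 0.1987, 0.0000], ω = ẑ
J2: z=[0.8192, 0.5736, 0.0000] o=[-0.3728, 0.5324, 0.0000] → [0.2057, -0.2938, 0.0897, 0.8192, 0.5736, 0.0000]
J3: z=[-0.1193, 0.1703, 0.9781] o=[-0.4401, 0.6286, -0.0249] → [-0.3391, 0.6707, -0.1581, -0.1193, 0.1703, 0.9781]
J4: z=[-0.4416, 0.8733, -0.2059] o=[-0.1198, 0.9134, 0.4961] → [-0.0935, -0.1263, -0.3350, -0.4416, 0.8733, -0.2059]
q̇ = J⁺·V = [-0.6190, -0.6320, -0.9870, -0.9780]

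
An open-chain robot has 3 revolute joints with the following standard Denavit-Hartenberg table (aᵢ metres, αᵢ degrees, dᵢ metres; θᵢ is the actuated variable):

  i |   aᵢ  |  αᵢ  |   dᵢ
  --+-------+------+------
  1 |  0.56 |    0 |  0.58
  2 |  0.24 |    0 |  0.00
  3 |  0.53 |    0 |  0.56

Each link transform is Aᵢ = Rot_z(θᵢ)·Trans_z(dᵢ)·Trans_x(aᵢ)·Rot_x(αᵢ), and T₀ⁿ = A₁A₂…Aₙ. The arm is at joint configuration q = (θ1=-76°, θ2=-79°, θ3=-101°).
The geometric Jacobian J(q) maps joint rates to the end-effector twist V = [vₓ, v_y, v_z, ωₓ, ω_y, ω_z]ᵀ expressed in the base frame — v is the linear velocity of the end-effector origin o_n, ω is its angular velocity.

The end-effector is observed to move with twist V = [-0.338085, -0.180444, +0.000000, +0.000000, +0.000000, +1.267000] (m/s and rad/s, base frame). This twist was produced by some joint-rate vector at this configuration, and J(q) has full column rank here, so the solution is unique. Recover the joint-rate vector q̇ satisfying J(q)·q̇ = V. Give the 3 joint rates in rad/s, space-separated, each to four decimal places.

0.5030 -0.1070 0.8710

o_n = [-0.2103, -0.1305, 1.1400]
J₁: ẑ×o_n = [0.1305, -0.2103, 0.0000], ω = ẑ
J2: z=[0.0000, 0.0000, 1.0000] o=[0.1355, -0.5434, 0.5800] → [-0.4128, -0.3457, 0.0000, 0.0000, 0.0000, 1.0000]
J3: z=[0.0000, 0.0000, 1.0000] o=[-0.0820, -0.6448, 0.5800] → [-0.5143, -0.1282, 0.0000, 0.0000, 0.0000, 1.0000]
q̇ = J⁺·V = [0.5030, -0.1070, 0.8710]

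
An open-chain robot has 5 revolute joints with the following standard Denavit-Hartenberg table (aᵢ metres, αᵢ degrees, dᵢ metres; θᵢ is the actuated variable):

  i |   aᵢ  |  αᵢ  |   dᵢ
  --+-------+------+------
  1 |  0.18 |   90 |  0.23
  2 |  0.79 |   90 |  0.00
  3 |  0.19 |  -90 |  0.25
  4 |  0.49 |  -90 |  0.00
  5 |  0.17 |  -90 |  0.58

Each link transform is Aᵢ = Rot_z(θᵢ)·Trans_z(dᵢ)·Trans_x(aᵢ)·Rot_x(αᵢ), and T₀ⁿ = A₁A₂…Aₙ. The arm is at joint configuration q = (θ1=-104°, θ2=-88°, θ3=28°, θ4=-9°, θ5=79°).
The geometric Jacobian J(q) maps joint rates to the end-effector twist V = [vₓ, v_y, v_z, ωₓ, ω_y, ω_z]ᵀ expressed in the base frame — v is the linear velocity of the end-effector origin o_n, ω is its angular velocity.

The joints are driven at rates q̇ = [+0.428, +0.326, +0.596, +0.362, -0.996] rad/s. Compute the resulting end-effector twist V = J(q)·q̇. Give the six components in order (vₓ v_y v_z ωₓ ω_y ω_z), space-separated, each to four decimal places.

o_n = [-0.3351, -0.4069, -1.3324]
J₁: ẑ×o_n = [0.4069, -0.3351, 0.0000], ω = ẑ
J2: z=[-0.9703, 0.2419, 0.0000] o=[-0.0435, -0.1747, 0.2300] → [-0.3780, -1.5160, 0.2958, -0.9703, 0.2419, 0.0000]
J3: z=[0.2418, 0.9697, -0.0349] o=[-0.0502, -0.2014, -0.5595] → [-0.7567, 0.1968, 0.2266, 0.2418, 0.9697, -0.0349]
J4: z=[-0.8528, 0.2295, 0.4692] o=[-0.0777, 0.0569, -0.7359] → [0.0807, -0.6295, 0.4546, -0.8528, 0.2295, 0.4692]
J5: z=[-0.3112, -0.9447, -0.1036] o=[-0.2833, 0.1717, -1.1656] → [0.0977, -0.0466, 0.1311, -0.3112, -0.9447, -0.1036]
V = J·q̇ = [-0.4681, -0.7018, 0.2654, -0.1709, 1.6808, 0.6802]

-0.4681 -0.7018 0.2654 -0.1709 1.6808 0.6802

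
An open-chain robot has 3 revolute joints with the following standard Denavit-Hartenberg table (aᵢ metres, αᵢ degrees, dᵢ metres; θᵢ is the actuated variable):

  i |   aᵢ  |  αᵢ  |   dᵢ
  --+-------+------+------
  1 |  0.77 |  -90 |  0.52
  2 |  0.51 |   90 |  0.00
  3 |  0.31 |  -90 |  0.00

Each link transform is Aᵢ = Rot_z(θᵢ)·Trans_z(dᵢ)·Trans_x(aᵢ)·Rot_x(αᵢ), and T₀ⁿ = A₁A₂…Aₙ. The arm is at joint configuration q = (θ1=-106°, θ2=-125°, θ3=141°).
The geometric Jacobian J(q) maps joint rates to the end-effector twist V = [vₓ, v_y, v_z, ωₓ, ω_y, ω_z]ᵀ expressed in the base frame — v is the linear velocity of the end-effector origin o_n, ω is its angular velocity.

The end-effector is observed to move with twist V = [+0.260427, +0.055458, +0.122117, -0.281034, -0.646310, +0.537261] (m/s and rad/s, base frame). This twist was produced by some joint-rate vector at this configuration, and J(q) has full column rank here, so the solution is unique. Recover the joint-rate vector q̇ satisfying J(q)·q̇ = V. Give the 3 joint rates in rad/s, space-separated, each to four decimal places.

0.0480 -0.0920 -0.8530

o_n = [0.0178, -0.6456, 0.7404]
J₁: ẑ×o_n = [0.6456, 0.0178, -0.0000], ω = ẑ
J2: z=[0.9613, -0.2756, 0.0000] o=[-0.2122, -0.7402, 0.5200] → [-0.0608, -0.2119, 0.1543, 0.9613, -0.2756, 0.0000]
J3: z=[0.2258, 0.7874, -0.5736] o=[-0.1316, -0.4590, 0.9378] → [-0.2624, -0.0412, -0.1598, 0.2258, 0.7874, -0.5736]
q̇ = J⁺·V = [0.0480, -0.0920, -0.8530]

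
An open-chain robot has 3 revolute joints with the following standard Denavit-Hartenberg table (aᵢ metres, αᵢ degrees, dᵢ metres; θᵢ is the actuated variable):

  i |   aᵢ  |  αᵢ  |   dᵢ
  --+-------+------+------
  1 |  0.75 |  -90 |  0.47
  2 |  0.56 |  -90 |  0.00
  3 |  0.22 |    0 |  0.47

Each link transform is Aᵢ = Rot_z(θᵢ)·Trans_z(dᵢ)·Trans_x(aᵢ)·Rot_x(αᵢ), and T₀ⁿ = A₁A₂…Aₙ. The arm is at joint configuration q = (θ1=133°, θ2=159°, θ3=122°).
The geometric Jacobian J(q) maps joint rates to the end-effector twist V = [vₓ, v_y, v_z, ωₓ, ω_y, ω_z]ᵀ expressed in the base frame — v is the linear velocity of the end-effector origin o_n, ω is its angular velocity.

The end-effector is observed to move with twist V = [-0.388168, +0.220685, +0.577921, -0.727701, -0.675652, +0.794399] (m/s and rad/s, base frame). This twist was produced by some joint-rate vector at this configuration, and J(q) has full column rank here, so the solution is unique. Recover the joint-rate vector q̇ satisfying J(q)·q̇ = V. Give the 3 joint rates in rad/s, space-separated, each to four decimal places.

o_n = [0.0221, 0.2498, 0.7499]
J₁: ẑ×o_n = [-0.2498, 0.0221, 0.0000], ω = ẑ
J2: z=[-0.7314, -0.6820, 0.0000] o=[-0.5115, 0.5485, 0.4700] → [-0.1909, 0.2047, 0.5824, -0.7314, -0.6820, 0.0000]
J3: z=[0.2444, -0.2621, 0.9336] o=[-0.1549, 0.1662, 0.2693] → [-0.2041, 0.0479, 0.0669, 0.2444, -0.2621, 0.9336]
q̇ = J⁺·V = [0.8000, 0.9930, -0.0060]

0.8000 0.9930 -0.0060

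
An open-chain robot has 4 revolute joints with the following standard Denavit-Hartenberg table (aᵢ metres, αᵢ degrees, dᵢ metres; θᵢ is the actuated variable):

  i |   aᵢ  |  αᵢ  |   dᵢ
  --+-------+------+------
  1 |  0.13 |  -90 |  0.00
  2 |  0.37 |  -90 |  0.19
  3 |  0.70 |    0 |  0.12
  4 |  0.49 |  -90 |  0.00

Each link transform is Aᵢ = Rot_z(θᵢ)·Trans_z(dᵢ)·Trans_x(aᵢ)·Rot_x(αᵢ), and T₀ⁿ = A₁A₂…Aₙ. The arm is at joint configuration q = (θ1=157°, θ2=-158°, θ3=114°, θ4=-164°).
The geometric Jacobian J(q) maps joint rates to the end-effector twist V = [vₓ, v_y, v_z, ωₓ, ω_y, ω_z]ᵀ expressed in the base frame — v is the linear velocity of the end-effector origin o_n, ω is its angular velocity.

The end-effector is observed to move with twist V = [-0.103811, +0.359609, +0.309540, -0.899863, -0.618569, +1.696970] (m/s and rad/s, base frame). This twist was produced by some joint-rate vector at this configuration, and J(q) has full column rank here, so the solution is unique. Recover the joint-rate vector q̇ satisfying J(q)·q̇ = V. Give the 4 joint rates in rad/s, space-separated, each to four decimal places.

0.2450 0.9210 0.8810 0.6850

o_n = [0.2095, -0.0084, 0.2612]
J₁: ẑ×o_n = [0.0084, 0.2095, -0.0000], ω = ẑ
J2: z=[-0.3907, -0.9205, 0.0000] o=[-0.1197, 0.0508, 0.0000] → [-0.2404, 0.1021, 0.3262, -0.3907, -0.9205, 0.0000]
J3: z=[-0.3448, 0.1464, 0.9272] o=[0.1219, -0.2581, 0.1386] → [-0.2136, 0.1235, -0.0989, -0.3448, 0.1464, 0.9272]
J4: z=[-0.3448, 0.1464, 0.9272] o=[0.0874, 0.4512, 0.1432] → [0.4434, 0.1539, 0.1406, -0.3448, 0.1464, 0.9272]
q̇ = J⁺·V = [0.2450, 0.9210, 0.8810, 0.6850]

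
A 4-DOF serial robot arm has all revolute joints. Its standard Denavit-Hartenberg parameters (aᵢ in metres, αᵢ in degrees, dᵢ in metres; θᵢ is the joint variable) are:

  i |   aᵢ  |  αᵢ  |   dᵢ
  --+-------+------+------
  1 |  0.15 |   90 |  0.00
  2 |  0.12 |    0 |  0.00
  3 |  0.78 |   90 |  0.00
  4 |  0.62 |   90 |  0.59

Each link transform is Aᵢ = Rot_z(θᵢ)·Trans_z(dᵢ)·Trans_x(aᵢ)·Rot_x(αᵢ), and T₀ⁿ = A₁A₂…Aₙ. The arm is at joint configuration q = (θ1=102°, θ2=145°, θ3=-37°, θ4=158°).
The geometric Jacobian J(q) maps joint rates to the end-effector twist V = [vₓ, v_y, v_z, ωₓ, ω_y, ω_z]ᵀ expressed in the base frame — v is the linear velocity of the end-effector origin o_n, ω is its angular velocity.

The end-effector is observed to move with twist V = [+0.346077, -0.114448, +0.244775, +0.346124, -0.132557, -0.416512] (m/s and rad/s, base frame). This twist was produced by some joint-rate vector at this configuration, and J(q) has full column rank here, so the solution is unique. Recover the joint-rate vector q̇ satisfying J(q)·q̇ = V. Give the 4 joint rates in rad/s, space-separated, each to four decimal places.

o_n = [0.1129, 0.5857, 0.4463]
J₁: ẑ×o_n = [-0.5857, 0.1129, 0.0000], ω = ẑ
J2: z=[0.9781, 0.2079, 0.0000] o=[-0.0312, 0.1467, 0.0000] → [0.0928, -0.4365, 0.3994, 0.9781, 0.2079, 0.0000]
J3: z=[0.9781, 0.2079, 0.0000] o=[-0.0107, 0.0506, 0.0688] → [0.0785, -0.3692, 0.4977, 0.9781, 0.2079, 0.0000]
J4: z=[-0.1977, 0.9303, 0.3090] o=[0.0394, -0.1852, 0.8107] → [-0.5772, -0.0493, -0.2209, -0.1977, 0.9303, 0.3090]
q̇ = J⁺·V = [-0.3510, -0.4390, 0.7500, -0.2120]

-0.3510 -0.4390 0.7500 -0.2120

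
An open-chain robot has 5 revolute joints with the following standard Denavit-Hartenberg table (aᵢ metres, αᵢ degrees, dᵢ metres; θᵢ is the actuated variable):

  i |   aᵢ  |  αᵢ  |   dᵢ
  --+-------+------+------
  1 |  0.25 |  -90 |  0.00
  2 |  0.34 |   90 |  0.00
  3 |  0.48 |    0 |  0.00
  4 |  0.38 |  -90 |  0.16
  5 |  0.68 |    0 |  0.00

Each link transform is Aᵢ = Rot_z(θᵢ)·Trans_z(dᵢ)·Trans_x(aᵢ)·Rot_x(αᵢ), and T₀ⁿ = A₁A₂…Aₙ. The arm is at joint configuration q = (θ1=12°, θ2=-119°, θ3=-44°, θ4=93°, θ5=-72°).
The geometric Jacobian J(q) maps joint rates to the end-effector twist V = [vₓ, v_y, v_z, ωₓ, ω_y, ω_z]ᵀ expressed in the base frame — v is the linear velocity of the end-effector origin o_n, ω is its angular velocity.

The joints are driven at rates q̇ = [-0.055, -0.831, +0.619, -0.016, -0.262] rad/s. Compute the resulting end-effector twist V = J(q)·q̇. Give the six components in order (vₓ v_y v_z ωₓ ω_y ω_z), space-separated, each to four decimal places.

o_n = [-0.9775, -0.0933, 0.5469]
J₁: ẑ×o_n = [0.0933, -0.9775, 0.0000], ω = ẑ
J2: z=[-0.2079, 0.9781, 0.0000] o=[0.2445, 0.0520, 0.0000] → [0.5349, 0.1137, 1.2255, -0.2079, 0.9781, 0.0000]
J3: z=[-0.8555, -0.1818, -0.4848] o=[0.0833, 0.0177, 0.2974] → [-0.0992, 0.7277, -0.0979, -0.8555, -0.1818, -0.4848]
J4: z=[-0.8555, -0.1818, -0.4848] o=[-0.0111, -0.3432, 0.5994] → [0.1307, 0.4236, -0.3895, -0.8555, -0.1818, -0.4848]
J5: z=[0.2215, 0.7178, -0.6601] o=[-0.3258, -0.1169, 0.7398] → [-0.1229, 0.4729, 0.4730, 0.2215, 0.7178, -0.6601]
V = J·q̇ = [-0.4809, 0.2791, -1.1967, -0.4011, -1.1106, -0.1744]

-0.4809 0.2791 -1.1967 -0.4011 -1.1106 -0.1744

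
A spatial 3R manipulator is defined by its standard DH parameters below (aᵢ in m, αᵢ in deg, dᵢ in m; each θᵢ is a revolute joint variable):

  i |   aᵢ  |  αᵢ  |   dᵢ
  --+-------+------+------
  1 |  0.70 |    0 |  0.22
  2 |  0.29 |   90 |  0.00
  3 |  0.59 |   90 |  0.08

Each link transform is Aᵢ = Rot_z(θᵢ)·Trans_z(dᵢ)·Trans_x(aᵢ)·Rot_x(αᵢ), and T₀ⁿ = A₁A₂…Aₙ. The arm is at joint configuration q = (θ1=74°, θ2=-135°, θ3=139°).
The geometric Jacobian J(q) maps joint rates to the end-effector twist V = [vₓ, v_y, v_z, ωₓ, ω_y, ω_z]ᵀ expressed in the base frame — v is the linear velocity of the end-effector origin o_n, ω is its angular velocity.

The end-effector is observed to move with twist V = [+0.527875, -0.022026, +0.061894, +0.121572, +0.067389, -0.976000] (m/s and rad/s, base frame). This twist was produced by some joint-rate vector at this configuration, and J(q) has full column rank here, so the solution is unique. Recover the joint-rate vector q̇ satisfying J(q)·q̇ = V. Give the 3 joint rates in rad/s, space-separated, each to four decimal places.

-0.6050 -0.3710 -0.1390

o_n = [0.0477, 0.7699, 0.6071]
J₁: ẑ×o_n = [-0.7699, 0.0477, 0.0000], ω = ẑ
J2: z=[0.0000, 0.0000, 1.0000] o=[0.1929, 0.6729, 0.2200] → [-0.0970, -0.1453, 0.0000, 0.0000, 0.0000, 1.0000]
J3: z=[-0.8746, -0.4848, 0.0000] o=[0.3335, 0.4192, 0.2200] → [-0.1877, 0.3385, -0.4453, -0.8746, -0.4848, 0.0000]
q̇ = J⁺·V = [-0.6050, -0.3710, -0.1390]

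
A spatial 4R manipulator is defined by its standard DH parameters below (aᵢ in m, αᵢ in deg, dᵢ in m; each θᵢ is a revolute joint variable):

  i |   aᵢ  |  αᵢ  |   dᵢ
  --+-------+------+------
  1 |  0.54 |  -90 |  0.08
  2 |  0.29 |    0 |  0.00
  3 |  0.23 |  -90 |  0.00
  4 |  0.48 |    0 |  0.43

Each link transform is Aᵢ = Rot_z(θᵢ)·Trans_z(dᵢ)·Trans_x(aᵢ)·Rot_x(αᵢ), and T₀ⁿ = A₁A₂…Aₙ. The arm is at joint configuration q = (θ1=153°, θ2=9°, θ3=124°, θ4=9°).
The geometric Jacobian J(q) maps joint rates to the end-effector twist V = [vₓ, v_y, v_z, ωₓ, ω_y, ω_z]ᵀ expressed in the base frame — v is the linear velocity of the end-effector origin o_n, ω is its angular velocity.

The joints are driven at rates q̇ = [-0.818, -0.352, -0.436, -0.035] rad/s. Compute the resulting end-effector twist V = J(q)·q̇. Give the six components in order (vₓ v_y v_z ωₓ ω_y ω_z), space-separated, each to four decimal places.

o_n = [0.0058, 0.0813, -0.1870]
J₁: ẑ×o_n = [-0.0813, 0.0058, 0.0000], ω = ẑ
J2: z=[-0.4540, -0.8910, 0.0000] o=[-0.4811, 0.2452, 0.0800] → [0.2379, -0.1212, 0.5082, -0.4540, -0.8910, 0.0000]
J3: z=[-0.4540, -0.8910, 0.0000] o=[-0.7364, 0.3752, 0.0346] → [0.1975, -0.1006, 0.7947, -0.4540, -0.8910, 0.0000]
J4: z=[0.6516, -0.3320, 0.6820] o=[-0.5966, 0.3040, -0.1336] → [0.1696, 0.4457, 0.0549, 0.6516, -0.3320, 0.6820]
V = J·q̇ = [-0.1093, 0.0662, -0.5273, 0.3349, 0.7137, -0.8419]

-0.1093 0.0662 -0.5273 0.3349 0.7137 -0.8419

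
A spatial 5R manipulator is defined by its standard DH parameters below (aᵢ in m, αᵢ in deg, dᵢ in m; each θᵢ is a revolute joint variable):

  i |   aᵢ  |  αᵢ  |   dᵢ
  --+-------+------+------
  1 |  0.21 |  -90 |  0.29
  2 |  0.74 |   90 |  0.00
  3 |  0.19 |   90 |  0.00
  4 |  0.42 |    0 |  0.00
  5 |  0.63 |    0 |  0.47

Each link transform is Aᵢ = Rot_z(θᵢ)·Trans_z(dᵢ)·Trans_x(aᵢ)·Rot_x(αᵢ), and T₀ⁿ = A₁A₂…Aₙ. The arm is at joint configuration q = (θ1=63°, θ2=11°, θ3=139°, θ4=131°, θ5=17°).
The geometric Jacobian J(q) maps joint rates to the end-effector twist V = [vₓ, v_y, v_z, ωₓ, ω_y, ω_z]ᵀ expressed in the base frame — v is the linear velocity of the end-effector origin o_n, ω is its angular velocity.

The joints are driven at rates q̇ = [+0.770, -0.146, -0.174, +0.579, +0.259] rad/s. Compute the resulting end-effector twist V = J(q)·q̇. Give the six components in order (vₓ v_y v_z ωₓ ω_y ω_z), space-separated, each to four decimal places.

o_n = [0.8736, 1.6002, 0.6396]
J₁: ẑ×o_n = [-1.6002, 0.8736, 0.0000], ω = ẑ
J2: z=[-0.8910, 0.4540, 0.0000] o=[0.0953, 0.1871, 0.2900] → [0.1587, 0.3115, -1.6125, -0.8910, 0.4540, 0.0000]
J3: z=[0.0866, 0.1700, 0.9816] o=[0.4251, 0.8343, 0.1488] → [-0.6684, 0.3978, -0.0099, 0.0866, 0.1700, 0.9816]
J4: z=[-0.3801, 0.9164, -0.1252] o=[0.2501, 0.7655, 0.1762] → [0.5292, 0.0981, -0.8887, -0.3801, 0.9164, -0.1252]
J5: z=[-0.3801, 0.9164, -0.1252] o=[0.5314, 0.9192, 0.4476] → [0.2612, 0.0301, -0.5725, -0.3801, 0.9164, -0.1252]
V = J·q̇ = [-0.7650, 0.6226, -0.4257, -0.2035, 0.6721, 0.4943]

-0.7650 0.6226 -0.4257 -0.2035 0.6721 0.4943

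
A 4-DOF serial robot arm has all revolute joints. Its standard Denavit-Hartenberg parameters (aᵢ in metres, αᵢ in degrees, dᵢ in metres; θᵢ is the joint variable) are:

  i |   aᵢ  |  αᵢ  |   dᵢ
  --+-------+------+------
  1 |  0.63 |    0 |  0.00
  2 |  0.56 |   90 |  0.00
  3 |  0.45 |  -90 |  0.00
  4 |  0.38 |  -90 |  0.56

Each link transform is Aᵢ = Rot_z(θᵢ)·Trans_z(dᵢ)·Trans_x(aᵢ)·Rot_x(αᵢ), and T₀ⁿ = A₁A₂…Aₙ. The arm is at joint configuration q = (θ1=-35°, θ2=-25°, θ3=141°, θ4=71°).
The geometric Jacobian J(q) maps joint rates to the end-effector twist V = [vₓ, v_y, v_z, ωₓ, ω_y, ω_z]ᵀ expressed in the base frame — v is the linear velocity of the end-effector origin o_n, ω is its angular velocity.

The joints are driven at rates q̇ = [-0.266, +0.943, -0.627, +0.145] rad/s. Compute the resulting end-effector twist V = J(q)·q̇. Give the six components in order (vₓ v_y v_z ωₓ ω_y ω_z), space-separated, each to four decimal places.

-0.3449 0.0069 0.4677 0.4974 0.3925 0.5643

o_n = [0.7081, 0.0247, -0.0742]
J₁: ẑ×o_n = [-0.0247, 0.7081, 0.0000], ω = ẑ
J2: z=[0.0000, 0.0000, 1.0000] o=[0.5161, -0.3614, 0.0000] → [-0.3860, 0.1920, 0.0000, 0.0000, 0.0000, 1.0000]
J3: z=[-0.8660, -0.5000, 0.0000] o=[0.7961, -0.8463, 0.0000] → [0.0371, -0.0642, -0.7983, -0.8660, -0.5000, 0.0000]
J4: z=[-0.3147, 0.5450, -0.7771] o=[0.6212, -0.5435, 0.2832] → [0.2468, -0.1800, -0.2261, -0.3147, 0.5450, -0.7771]
V = J·q̇ = [-0.3449, 0.0069, 0.4677, 0.4974, 0.3925, 0.5643]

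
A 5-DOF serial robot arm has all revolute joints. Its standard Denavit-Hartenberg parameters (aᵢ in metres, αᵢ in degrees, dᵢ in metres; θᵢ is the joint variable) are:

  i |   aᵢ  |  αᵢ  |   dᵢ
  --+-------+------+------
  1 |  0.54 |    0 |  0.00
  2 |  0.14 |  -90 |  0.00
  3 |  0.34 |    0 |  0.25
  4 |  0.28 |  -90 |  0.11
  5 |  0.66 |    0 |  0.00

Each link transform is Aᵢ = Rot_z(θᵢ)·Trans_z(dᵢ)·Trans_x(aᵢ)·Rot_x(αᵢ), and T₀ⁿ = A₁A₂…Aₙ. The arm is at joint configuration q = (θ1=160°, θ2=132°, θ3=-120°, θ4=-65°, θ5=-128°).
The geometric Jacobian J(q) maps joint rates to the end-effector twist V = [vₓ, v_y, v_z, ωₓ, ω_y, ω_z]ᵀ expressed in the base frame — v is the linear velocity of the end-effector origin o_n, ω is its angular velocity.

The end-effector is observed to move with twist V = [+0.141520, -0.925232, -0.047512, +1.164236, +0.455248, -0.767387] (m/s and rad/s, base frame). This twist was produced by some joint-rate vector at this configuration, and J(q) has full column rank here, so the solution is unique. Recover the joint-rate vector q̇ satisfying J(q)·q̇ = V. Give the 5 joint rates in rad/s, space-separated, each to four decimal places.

0.2540 -0.8610 0.6030 0.6470 -0.1610

o_n = [0.3445, 0.4255, 0.3055]
J₁: ẑ×o_n = [-0.4255, 0.3445, 0.0000], ω = ẑ
J2: z=[0.0000, 0.0000, 1.0000] o=[-0.5074, 0.1847, 0.0000] → [-0.2408, 0.8519, 0.0000, 0.0000, 0.0000, 1.0000]
J3: z=[0.9272, 0.3746, 0.0000] o=[-0.4550, 0.0549, 0.0000] → [0.1144, -0.2832, 0.0441, 0.9272, 0.3746, 0.0000]
J4: z=[0.9272, 0.3746, 0.0000] o=[-0.2869, 0.3062, 0.2944] → [0.0041, -0.0102, -0.1259, 0.9272, 0.3746, 0.0000]
J5: z=[-0.0326, 0.0808, 0.9962] o=[-0.2894, 0.6060, 0.2700] → [0.1827, 0.6326, -0.0453, -0.0326, 0.0808, 0.9962]
q̇ = J⁺·V = [0.2540, -0.8610, 0.6030, 0.6470, -0.1610]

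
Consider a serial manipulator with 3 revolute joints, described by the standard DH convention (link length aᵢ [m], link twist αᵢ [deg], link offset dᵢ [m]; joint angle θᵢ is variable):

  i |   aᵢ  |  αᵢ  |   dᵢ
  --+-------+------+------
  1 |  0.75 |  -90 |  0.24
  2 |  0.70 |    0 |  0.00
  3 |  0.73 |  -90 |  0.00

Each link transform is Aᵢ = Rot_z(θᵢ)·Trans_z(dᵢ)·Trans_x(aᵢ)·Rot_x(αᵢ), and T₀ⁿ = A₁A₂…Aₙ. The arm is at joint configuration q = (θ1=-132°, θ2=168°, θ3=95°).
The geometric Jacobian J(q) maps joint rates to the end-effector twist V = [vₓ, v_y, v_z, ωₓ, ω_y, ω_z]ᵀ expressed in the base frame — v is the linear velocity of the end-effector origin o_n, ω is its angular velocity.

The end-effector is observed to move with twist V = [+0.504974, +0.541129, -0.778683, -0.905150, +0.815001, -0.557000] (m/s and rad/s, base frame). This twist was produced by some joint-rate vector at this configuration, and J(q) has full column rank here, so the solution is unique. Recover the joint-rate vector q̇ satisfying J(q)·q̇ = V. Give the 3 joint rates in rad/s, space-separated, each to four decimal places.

-0.5570 -0.9790 -0.2390

o_n = [0.0158, 0.0176, 0.8190]
J₁: ẑ×o_n = [-0.0176, 0.0158, 0.0000], ω = ẑ
J2: z=[0.7431, -0.6691, 0.0000] o=[-0.5018, -0.5574, 0.2400] → [-0.3874, -0.4303, 0.7737, 0.7431, -0.6691, 0.0000]
J3: z=[0.7431, -0.6691, 0.0000] o=[-0.0437, -0.0485, 0.0945] → [-0.4848, -0.5385, 0.0890, 0.7431, -0.6691, 0.0000]
q̇ = J⁺·V = [-0.5570, -0.9790, -0.2390]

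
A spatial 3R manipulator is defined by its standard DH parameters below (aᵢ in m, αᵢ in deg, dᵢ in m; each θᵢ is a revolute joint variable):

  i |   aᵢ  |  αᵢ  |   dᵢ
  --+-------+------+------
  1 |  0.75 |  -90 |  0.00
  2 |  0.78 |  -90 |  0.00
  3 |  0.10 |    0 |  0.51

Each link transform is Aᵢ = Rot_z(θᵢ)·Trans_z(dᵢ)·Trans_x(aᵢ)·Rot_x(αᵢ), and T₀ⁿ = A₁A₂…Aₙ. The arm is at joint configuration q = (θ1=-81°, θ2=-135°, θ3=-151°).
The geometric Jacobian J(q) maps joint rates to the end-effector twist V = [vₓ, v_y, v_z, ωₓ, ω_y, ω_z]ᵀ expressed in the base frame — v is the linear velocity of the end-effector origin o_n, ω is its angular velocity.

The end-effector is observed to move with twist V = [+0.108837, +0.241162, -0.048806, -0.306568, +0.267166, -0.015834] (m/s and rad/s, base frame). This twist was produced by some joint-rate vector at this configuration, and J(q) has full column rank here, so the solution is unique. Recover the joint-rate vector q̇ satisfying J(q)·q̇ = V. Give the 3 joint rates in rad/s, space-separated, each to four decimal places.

0.2960 -0.2610 -0.4410

o_n = [0.1450, -0.6057, 0.8503]
J₁: ẑ×o_n = [0.6057, 0.1450, -0.0000], ω = ẑ
J2: z=[0.9877, 0.1564, 0.0000] o=[0.1173, -0.7408, 0.0000] → [0.1330, -0.8399, 0.1291, 0.9877, 0.1564, 0.0000]
J3: z=[0.1106, -0.6984, 0.7071] o=[0.0310, -0.1960, 0.5515] → [0.0810, 0.0475, 0.0343, 0.1106, -0.6984, 0.7071]
q̇ = J⁺·V = [0.2960, -0.2610, -0.4410]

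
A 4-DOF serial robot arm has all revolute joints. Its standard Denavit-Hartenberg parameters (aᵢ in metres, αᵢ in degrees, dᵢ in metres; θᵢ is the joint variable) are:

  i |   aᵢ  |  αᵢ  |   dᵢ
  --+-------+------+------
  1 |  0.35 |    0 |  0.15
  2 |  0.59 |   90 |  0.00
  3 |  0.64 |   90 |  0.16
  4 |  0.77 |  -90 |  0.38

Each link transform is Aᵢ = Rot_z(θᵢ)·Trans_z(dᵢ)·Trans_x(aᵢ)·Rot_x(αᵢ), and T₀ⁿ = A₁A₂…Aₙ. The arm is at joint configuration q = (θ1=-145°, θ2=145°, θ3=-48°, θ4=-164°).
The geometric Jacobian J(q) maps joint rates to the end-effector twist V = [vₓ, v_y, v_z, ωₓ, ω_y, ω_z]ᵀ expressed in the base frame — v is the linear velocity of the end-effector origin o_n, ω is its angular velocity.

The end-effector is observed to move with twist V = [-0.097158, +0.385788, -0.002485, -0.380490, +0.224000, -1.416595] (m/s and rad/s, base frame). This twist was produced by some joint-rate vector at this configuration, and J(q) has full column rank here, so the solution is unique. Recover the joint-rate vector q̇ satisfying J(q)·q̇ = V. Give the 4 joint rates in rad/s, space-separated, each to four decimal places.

-0.9250 -0.1490 -0.2240 0.5120

o_n = [-0.0461, -0.1485, -0.0298]
J₁: ẑ×o_n = [0.1485, -0.0461, 0.0000], ω = ẑ
J2: z=[0.0000, 0.0000, 1.0000] o=[-0.2867, -0.2008, 0.1500] → [-0.0522, 0.2406, 0.0000, 0.0000, 0.0000, 1.0000]
J3: z=[-0.0000, -1.0000, 0.0000] o=[0.3033, -0.2008, 0.1500] → [0.1798, -0.0000, -0.3494, -0.0000, -1.0000, 0.0000]
J4: z=[-0.7431, -0.0000, -0.6691] o=[0.7315, -0.3608, -0.3256] → [0.1420, 0.7402, -0.1577, -0.7431, -0.0000, -0.6691]
q̇ = J⁺·V = [-0.9250, -0.1490, -0.2240, 0.5120]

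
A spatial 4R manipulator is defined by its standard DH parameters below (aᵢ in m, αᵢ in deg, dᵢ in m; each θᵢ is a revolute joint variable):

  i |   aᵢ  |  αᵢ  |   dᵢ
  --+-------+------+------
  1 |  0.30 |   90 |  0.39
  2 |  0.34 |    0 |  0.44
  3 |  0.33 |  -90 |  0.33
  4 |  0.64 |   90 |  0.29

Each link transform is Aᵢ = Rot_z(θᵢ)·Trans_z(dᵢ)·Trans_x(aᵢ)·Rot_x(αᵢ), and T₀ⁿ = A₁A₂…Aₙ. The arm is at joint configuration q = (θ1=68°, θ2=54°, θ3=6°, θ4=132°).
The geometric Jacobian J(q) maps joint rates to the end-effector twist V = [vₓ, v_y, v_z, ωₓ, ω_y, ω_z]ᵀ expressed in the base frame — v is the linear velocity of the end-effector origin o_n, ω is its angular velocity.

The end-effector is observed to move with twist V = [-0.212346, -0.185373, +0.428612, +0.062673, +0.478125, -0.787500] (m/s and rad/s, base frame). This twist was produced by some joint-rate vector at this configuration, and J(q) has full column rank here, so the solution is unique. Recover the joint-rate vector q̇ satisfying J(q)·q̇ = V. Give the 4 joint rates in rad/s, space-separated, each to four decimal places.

o_n = [0.3477, 0.0748, 0.7250]
J₁: ẑ×o_n = [-0.0748, 0.3477, 0.0000], ω = ẑ
J2: z=[0.9272, -0.3746, 0.0000] o=[0.1124, 0.2782, 0.3900] → [-0.1255, -0.3106, -0.1004, 0.9272, -0.3746, 0.0000]
J3: z=[0.9272, -0.3746, 0.0000] o=[0.5952, 0.2986, 0.6651] → [-0.0224, -0.0556, -0.3003, 0.9272, -0.3746, 0.0000]
J4: z=[-0.3244, -0.8030, 0.5000] o=[0.9630, 0.3280, 0.9509] → [0.3080, -0.3809, -0.4119, -0.3244, -0.8030, 0.5000]
q̇ = J⁺·V = [-0.5180, 0.8520, -0.9730, -0.5390]

-0.5180 0.8520 -0.9730 -0.5390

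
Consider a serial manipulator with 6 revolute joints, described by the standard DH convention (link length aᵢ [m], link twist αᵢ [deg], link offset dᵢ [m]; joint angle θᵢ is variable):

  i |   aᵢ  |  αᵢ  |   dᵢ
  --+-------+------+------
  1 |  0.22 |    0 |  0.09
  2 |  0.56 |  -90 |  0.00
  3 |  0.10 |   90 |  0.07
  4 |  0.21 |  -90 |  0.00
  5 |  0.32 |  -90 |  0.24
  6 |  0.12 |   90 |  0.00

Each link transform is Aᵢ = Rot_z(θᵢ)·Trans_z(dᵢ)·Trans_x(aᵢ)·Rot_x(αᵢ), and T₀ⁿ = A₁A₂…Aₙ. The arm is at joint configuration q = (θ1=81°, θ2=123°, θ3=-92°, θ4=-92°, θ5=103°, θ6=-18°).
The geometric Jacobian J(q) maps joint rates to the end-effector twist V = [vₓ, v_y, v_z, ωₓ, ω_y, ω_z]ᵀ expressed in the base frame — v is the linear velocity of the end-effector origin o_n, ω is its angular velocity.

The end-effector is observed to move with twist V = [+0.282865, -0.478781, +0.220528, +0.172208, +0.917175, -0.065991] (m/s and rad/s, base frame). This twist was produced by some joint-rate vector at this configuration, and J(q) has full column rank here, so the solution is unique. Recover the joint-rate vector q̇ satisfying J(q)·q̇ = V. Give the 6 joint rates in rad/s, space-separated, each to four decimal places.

-0.3420 0.9640 -0.1760 0.6960 -0.6480 -0.6310

o_n = [-0.8726, -0.1297, 0.4775]
J₁: ẑ×o_n = [0.1297, -0.8726, 0.0000], ω = ẑ
J2: z=[0.0000, 0.0000, 1.0000] o=[0.0344, 0.2173, 0.0900] → [0.3470, -0.9070, 0.0000, 0.0000, 0.0000, 1.0000]
J3: z=[0.4067, -0.9135, 0.0000] o=[-0.4772, -0.0105, 0.0900] → [-0.3540, -0.1576, -0.4097, 0.4067, -0.9135, 0.0000]
J4: z=[0.9130, 0.4065, -0.0349] o=[-0.4455, -0.0730, 0.1899] → [0.1149, -0.2477, 0.1219, 0.9130, 0.4065, -0.0349]
J5: z=[0.0177, 0.0461, 0.9988] o=[-0.5311, 0.1186, 0.1826] → [0.2616, -0.3463, 0.0113, 0.0177, 0.0461, 0.9988]
J6: z=[0.6025, -0.7977, 0.0261] o=[-0.7822, -0.0628, 0.4357] → [-0.0316, -0.0276, -0.1124, 0.6025, -0.7977, 0.0261]
q̇ = J⁺·V = [-0.3420, 0.9640, -0.1760, 0.6960, -0.6480, -0.6310]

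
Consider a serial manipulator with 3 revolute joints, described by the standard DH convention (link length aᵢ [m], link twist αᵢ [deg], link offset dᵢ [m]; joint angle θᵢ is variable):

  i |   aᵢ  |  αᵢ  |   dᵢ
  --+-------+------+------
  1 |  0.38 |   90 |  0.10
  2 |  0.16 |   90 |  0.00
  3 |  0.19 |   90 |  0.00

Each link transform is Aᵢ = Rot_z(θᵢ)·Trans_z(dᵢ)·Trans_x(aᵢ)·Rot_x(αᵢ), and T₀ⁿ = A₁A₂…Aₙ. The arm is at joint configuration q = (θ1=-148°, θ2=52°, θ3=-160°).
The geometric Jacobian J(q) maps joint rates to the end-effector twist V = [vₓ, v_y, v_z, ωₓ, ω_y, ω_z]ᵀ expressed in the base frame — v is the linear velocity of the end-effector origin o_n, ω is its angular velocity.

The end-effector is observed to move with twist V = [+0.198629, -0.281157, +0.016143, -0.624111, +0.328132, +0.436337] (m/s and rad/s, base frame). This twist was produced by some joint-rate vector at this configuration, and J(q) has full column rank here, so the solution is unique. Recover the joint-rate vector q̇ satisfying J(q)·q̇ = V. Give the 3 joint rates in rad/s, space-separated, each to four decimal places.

o_n = [-0.2781, -0.2504, 0.0854]
J₁: ẑ×o_n = [0.2504, -0.2781, 0.0000], ω = ẑ
J2: z=[-0.5299, 0.8480, 0.0000] o=[-0.3223, -0.2014, 0.1000] → [-0.0124, -0.0077, -0.0114, -0.5299, 0.8480, 0.0000]
J3: z=[-0.6683, -0.4176, -0.6157] o=[-0.4058, -0.2536, 0.2261] → [0.0607, -0.1726, 0.0512, -0.6683, -0.4176, -0.6157]
q̇ = J⁺·V = [0.7140, 0.6090, 0.4510]

0.7140 0.6090 0.4510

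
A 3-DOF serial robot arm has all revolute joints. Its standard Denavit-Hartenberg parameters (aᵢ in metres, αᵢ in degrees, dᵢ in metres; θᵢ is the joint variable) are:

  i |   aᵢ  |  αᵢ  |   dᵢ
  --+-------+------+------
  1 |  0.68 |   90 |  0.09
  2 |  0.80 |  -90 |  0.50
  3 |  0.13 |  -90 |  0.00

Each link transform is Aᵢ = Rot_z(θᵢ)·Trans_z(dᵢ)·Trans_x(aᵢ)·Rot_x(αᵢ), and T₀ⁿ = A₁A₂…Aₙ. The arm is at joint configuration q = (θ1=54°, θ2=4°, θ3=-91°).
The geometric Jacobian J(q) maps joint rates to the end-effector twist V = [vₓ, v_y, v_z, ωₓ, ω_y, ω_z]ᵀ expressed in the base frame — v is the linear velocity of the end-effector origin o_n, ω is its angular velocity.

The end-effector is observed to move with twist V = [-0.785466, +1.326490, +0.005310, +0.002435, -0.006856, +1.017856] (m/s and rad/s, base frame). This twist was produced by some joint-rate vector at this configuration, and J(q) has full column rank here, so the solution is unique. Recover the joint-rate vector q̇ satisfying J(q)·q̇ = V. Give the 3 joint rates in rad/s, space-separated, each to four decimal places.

0.9590 0.0060 0.0590

o_n = [1.3771, 0.8236, 0.1456]
J₁: ẑ×o_n = [-0.8236, 1.3771, 0.0000], ω = ẑ
J2: z=[0.8090, -0.5878, 0.0000] o=[0.3997, 0.5501, 0.0900] → [-0.0327, -0.0450, 0.7958, 0.8090, -0.5878, 0.0000]
J3: z=[-0.0410, -0.0564, 0.9976] o=[1.2733, 0.9019, 0.1458] → [0.0780, 0.1036, 0.0091, -0.0410, -0.0564, 0.9976]
q̇ = J⁺·V = [0.9590, 0.0060, 0.0590]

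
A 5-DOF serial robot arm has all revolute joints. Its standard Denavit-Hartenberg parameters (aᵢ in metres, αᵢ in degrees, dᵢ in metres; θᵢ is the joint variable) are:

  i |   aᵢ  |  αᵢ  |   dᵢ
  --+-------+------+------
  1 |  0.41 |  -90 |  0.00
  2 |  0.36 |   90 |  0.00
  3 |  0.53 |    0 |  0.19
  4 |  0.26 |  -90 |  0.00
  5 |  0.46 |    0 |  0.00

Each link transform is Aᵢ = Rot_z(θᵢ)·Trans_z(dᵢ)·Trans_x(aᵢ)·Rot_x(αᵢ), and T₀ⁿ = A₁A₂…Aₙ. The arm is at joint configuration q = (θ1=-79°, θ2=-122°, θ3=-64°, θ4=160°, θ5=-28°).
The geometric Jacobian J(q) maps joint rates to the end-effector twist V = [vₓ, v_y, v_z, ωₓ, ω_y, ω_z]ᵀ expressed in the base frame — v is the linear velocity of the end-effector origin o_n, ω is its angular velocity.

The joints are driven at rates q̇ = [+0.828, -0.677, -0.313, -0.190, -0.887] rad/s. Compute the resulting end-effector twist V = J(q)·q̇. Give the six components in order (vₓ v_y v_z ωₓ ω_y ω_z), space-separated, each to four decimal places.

-0.5335 0.6321 -0.4384 -0.5814 -0.0713 1.8426

o_n = [0.1424, 0.2429, 0.2282]
J₁: ẑ×o_n = [-0.2429, 0.1424, 0.0000], ω = ẑ
J2: z=[0.9816, 0.1908, 0.0000] o=[0.0782, -0.4025, 0.0000] → [0.0435, -0.2240, 0.6213, 0.9816, 0.1908, 0.0000]
J3: z=[-0.1618, 0.8325, -0.5299] o=[0.0418, -0.2152, 0.3053] → [0.1785, -0.0658, -0.1579, -0.1618, 0.8325, -0.5299]
J4: z=[-0.1618, 0.8325, -0.5299] o=[-0.4800, -0.0271, 0.4016] → [-0.0014, -0.3579, -0.5618, -0.1618, 0.8325, -0.5299]
J5: z=[-0.0020, -0.5373, -0.8434] o=[-0.2234, 0.0081, 0.3786] → [0.2788, -0.3089, 0.1961, -0.0020, -0.5373, -0.8434]
V = J·q̇ = [-0.5335, 0.6321, -0.4384, -0.5814, -0.0713, 1.8426]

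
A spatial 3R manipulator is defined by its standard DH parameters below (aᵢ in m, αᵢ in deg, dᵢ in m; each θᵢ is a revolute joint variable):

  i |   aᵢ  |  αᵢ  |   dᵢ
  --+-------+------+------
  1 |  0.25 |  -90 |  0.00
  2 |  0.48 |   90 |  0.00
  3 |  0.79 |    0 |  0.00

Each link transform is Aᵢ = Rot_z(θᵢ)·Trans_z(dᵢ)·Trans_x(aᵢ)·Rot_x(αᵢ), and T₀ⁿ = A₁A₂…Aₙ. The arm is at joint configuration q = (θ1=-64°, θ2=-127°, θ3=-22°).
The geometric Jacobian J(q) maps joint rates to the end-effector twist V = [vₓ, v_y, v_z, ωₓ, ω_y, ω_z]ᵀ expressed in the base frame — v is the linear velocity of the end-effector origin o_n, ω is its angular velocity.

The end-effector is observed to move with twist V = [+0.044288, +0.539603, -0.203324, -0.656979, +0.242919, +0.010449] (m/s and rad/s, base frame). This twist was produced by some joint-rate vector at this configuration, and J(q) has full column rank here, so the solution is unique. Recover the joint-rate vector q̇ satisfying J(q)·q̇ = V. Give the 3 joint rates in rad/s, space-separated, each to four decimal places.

o_n = [-0.4763, 0.3014, 0.9683]
J₁: ẑ×o_n = [-0.3014, -0.4763, 0.0000], ω = ẑ
J2: z=[0.8988, 0.4384, 0.0000] o=[0.1096, -0.2247, 0.0000] → [0.4245, -0.8703, 0.7297, 0.8988, 0.4384, 0.0000]
J3: z=[-0.3501, 0.7178, -0.6018] o=[-0.0170, 0.0349, 0.3833] → [0.5803, 0.4812, 0.2363, -0.3501, 0.7178, -0.6018]
q̇ = J⁺·V = [0.3920, -0.4840, 0.6340]

0.3920 -0.4840 0.6340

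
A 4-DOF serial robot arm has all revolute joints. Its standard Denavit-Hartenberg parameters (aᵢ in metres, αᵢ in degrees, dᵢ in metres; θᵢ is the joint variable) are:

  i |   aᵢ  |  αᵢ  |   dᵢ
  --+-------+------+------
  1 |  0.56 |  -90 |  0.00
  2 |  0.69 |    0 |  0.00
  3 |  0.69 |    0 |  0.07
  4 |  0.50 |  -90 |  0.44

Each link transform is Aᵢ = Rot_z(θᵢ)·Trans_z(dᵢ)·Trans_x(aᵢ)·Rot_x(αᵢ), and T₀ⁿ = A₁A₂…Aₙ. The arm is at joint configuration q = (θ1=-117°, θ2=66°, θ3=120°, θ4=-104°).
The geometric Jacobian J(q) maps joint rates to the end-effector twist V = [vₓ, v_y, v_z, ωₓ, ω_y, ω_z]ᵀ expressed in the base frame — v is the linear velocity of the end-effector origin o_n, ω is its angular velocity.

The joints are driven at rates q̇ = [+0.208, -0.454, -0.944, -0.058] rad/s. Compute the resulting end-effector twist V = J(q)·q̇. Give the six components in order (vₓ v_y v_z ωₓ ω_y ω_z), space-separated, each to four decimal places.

-0.3218 -0.7341 -0.7306 -1.2973 0.6610 0.2080

o_n = [0.3527, -0.4311, -1.0534]
J₁: ẑ×o_n = [0.4311, 0.3527, -0.0000], ω = ẑ
J2: z=[0.8910, -0.4540, 0.0000] o=[-0.2542, -0.4990, 0.0000] → [0.4782, 0.9385, 0.3360, 0.8910, -0.4540, 0.0000]
J3: z=[0.8910, -0.4540, 0.0000] o=[-0.3816, -0.7490, -0.6303] → [0.1920, 0.3769, 0.6166, 0.8910, -0.4540, 0.0000]
J4: z=[0.8910, -0.4540, 0.0000] o=[-0.0077, -0.1694, -0.5582] → [0.2248, 0.4412, -0.0696, 0.8910, -0.4540, 0.0000]
V = J·q̇ = [-0.3218, -0.7341, -0.7306, -1.2973, 0.6610, 0.2080]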